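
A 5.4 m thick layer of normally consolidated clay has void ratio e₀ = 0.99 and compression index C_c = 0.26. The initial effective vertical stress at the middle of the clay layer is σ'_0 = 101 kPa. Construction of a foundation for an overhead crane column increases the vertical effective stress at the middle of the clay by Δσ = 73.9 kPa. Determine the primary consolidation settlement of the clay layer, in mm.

Final effective stress: σ'_f = σ'_0 + Δσ = 101 + 73.9 = 174.9 kPa.
Normally consolidated clay, so the full stress increment lies on the virgin compression line:
S_c = C_c·H/(1+e₀)·log₁₀(σ'_f/σ'_0) = 0.26×5.4/(1+0.99)×log₁₀(174.9/101)
    = 0.70553 × 0.23847 = 0.1682 m

S_c ≈ 168 mm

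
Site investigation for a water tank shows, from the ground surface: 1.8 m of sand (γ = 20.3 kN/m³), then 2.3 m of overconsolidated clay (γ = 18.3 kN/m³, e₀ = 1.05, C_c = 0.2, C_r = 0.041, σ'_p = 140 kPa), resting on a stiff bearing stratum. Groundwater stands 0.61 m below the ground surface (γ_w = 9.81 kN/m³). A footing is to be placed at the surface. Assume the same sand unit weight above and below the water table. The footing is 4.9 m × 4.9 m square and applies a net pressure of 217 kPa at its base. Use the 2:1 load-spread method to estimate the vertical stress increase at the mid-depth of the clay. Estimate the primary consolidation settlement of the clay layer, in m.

S_c ≈ 0.0247 m

Mid-depth of clay below the ground surface: z = 1.8 + 2.3/2 = 2.95 m.
Total vertical stress at mid-clay: σ_v = 20.3×1.8 + 18.3×1.15 = 57.585 kPa.
Pore pressure: u = 9.81×(2.95 − 0.61) = 22.955 kPa.
Initial effective stress: σ'_0 = σ_v − u = 57.585 − 22.955 = 34.63 kPa.
Stress increase at mid-clay by the 2:1 spreading method:
Δσ = qBL/((B+z)(L+z)) = 217×4.9×4.9/((4.9+2.95)(4.9+2.95)) = 84.55 kPa
Final effective stress: σ'_f = 34.63 + 84.55 = 119.18 kPa.
σ'_f = 119.18 ≤ σ'_p = 140 kPa, so the clay remains overconsolidated and only the recompression index applies:
S_c = C_r·H/(1+e₀)·log₁₀(σ'_f/σ'_0) = 0.041×2.3/2.05×log₁₀(119.18/34.63)
    = 0.046002 × 0.53675 = 0.02469 m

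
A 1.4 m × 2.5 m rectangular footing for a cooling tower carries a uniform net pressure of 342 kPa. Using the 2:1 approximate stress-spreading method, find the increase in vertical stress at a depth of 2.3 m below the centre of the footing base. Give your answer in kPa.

By the 2:1 method the load spreads at 1 horizontal : 2 vertical, so at depth z the loaded area has grown by z in each plan dimension:
Δσ = qBL/((B+z)(L+z)) = 342×1.4×2.5/((1.4+2.3)(2.5+2.3)) = 67.399 kPa

Δσ_z ≈ 67.4 kPa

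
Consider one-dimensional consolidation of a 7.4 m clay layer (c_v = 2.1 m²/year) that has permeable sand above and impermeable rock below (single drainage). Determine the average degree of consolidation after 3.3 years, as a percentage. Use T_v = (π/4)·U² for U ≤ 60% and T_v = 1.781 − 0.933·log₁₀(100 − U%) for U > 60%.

U ≈ 40.1 %

Drainage path length: H_d = H = 7.4 m (single drainage).
T_v = c_v·t/H_d² = 2.1×3.3/7.4² = 0.12655.
T_v = 0.12655 corresponds to the U ≤ 60% branch:
U = √(4T_v/π) = 0.4014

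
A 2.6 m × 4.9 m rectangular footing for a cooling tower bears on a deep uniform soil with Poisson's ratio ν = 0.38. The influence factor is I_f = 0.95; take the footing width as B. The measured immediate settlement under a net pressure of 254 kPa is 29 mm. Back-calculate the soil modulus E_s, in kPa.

E_s ≈ 18500 kPa

S_e = q·B·(1−ν²)/E_s · I_f  ⇒  E_s = q·B·(1−ν²)·I_f / S_e.
E_s = 254 × 2.6 × 0.8556 × 0.95 / 0.029 = 18510 kPa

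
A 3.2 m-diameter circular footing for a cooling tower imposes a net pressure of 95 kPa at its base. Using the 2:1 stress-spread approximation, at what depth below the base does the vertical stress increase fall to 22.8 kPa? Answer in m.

2:1 spreading — at depth z the loaded area has grown by z in each plan dimension:
qD²/(D+z)² = Δσ_z ⇒ z = D(√(q/Δσ_z) − 1) = 3.2×(√(95/22.8) − 1) = 3.332 m

z ≈ 3.33 m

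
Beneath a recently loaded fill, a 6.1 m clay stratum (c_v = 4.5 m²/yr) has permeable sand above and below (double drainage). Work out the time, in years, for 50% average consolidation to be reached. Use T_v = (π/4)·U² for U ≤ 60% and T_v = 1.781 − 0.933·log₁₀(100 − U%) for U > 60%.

Drainage path length: H_d = H/2 = 3.05 m (double drainage).
U ≤ 60%: T_v = (π/4)·U² = (π/4)×0.5² = 0.19635.
t = T_v·H_d²/c_v = 0.19635×3.05²/4.5 = 0.4059 years.

t ≈ 0.406 years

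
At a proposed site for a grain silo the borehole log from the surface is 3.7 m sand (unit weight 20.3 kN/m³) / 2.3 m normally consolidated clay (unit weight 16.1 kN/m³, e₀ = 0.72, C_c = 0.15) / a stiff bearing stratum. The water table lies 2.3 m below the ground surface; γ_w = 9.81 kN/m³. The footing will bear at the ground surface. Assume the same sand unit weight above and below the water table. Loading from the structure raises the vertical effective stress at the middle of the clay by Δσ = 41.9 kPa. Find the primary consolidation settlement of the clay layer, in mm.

S_c ≈ 41.5 mm

Mid-depth of clay below the ground surface: z = 3.7 + 2.3/2 = 4.85 m.
Total vertical stress at mid-clay: σ_v = 20.3×3.7 + 16.1×1.15 = 93.625 kPa.
Pore pressure: u = 9.81×(4.85 − 2.3) = 25.015 kPa.
Initial effective stress: σ'_0 = σ_v − u = 93.625 − 25.015 = 68.61 kPa.
Final effective stress: σ'_f = σ'_0 + Δσ = 68.61 + 41.9 = 110.51 kPa.
Normally consolidated clay, so the full stress increment lies on the virgin compression line:
S_c = C_c·H/(1+e₀)·log₁₀(σ'_f/σ'_0) = 0.15×2.3/(1+0.72)×log₁₀(110.51/68.61)
    = 0.20058 × 0.20701 = 0.04152 m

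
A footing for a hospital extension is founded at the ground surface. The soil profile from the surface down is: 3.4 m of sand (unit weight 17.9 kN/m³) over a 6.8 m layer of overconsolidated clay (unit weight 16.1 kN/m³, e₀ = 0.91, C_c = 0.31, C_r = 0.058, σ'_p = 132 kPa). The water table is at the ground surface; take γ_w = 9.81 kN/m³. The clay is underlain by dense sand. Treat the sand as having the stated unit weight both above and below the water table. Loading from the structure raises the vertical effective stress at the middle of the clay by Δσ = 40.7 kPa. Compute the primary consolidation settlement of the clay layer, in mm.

S_c ≈ 54.3 mm

Mid-depth of clay below the ground surface: z = 3.4 + 6.8/2 = 6.8 m.
Total vertical stress at mid-clay: σ_v = 17.9×3.4 + 16.1×3.4 = 115.6 kPa.
Pore pressure: u = 9.81×(6.8 − 0) = 66.708 kPa.
Initial effective stress: σ'_0 = σ_v − u = 115.6 − 66.708 = 48.892 kPa.
Final effective stress: σ'_f = 48.892 + 40.7 = 89.592 kPa.
σ'_f = 89.592 ≤ σ'_p = 132 kPa, so the clay remains overconsolidated and only the recompression index applies:
S_c = C_r·H/(1+e₀)·log₁₀(σ'_f/σ'_0) = 0.058×6.8/1.91×log₁₀(89.592/48.892)
    = 0.20649 × 0.26303 = 0.05431 m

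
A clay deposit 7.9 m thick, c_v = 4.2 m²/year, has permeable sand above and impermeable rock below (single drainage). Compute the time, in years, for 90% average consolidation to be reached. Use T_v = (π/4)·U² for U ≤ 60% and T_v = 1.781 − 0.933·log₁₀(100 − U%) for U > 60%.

t ≈ 12.6 years

Drainage path length: H_d = H = 7.9 m (single drainage).
U > 60%: T_v = 1.781 − 0.933·log₁₀(100 − 90) = 0.848.
t = T_v·H_d²/c_v = 0.848×7.9²/4.2 = 12.6 years.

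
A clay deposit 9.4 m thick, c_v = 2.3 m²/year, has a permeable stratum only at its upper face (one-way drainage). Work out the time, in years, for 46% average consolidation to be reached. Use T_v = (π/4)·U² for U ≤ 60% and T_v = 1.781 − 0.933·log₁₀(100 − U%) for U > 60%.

t ≈ 6.38 years

Drainage path length: H_d = H = 9.4 m (single drainage).
U ≤ 60%: T_v = (π/4)·U² = (π/4)×0.46² = 0.16619.
t = T_v·H_d²/c_v = 0.16619×9.4²/2.3 = 6.385 years.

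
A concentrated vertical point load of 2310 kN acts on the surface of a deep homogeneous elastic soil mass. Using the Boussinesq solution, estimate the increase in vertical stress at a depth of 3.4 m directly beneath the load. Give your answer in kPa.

Boussinesq vertical stress below a point load on an elastic half-space:
Δσ_z = 3P/(2πz²) · [1 + (r/z)²]^(−5/2)
r/z = 0/3.4 = 0; [1+(r/z)²]^(−5/2) = 1.
Δσ_z = 3×2310/(2π×3.4²) × 1 = 95.41 × 1 = 95.41 kPa

Δσ_z ≈ 95.4 kPa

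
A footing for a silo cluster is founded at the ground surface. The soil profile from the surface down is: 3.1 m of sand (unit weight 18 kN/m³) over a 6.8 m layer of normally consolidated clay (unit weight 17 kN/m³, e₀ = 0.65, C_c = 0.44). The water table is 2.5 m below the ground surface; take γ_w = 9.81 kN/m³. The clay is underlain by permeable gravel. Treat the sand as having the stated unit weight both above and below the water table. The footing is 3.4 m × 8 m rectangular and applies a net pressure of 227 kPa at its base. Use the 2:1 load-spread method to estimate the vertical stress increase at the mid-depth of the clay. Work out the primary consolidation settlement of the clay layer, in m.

Mid-depth of clay below the ground surface: z = 3.1 + 6.8/2 = 6.5 m.
Total vertical stress at mid-clay: σ_v = 18×3.1 + 17×3.4 = 113.6 kPa.
Pore pressure: u = 9.81×(6.5 − 2.5) = 39.24 kPa.
Initial effective stress: σ'_0 = σ_v − u = 113.6 − 39.24 = 74.36 kPa.
Stress increase at mid-clay by the 2:1 spreading method:
Δσ = qBL/((B+z)(L+z)) = 227×3.4×8/((3.4+6.5)(8+6.5)) = 43.012 kPa
Final effective stress: σ'_f = σ'_0 + Δσ = 74.36 + 43.012 = 117.37 kPa.
Normally consolidated clay, so the full stress increment lies on the virgin compression line:
S_c = C_c·H/(1+e₀)·log₁₀(σ'_f/σ'_0) = 0.44×6.8/(1+0.65)×log₁₀(117.37/74.36)
    = 1.8133 × 0.19822 = 0.3594 m

S_c ≈ 0.359 m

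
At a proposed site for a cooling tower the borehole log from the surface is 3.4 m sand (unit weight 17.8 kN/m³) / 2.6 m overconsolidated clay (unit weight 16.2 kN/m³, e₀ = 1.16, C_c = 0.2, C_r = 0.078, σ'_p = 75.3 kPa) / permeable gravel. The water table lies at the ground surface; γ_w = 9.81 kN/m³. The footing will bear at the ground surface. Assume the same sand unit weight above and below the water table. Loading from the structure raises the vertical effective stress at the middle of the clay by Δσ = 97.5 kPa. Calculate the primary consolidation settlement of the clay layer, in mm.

Mid-depth of clay below the ground surface: z = 3.4 + 2.6/2 = 4.7 m.
Total vertical stress at mid-clay: σ_v = 17.8×3.4 + 16.2×1.3 = 81.58 kPa.
Pore pressure: u = 9.81×(4.7 − 0) = 46.107 kPa.
Initial effective stress: σ'_0 = σ_v − u = 81.58 − 46.107 = 35.473 kPa.
Final effective stress: σ'_f = 35.473 + 97.5 = 132.97 kPa.
σ'_f = 132.97 > σ'_p = 75.3 kPa, so the stress path crosses the preconsolidation pressure — recompression up to σ'_p, then virgin compression beyond:
S_c = H/(1+e₀)·[C_r·log₁₀(σ'_p/σ'_0) + C_c·log₁₀(σ'_f/σ'_p)]
    = 2.6/2.16 × [0.078×log₁₀(75.3/35.473) + 0.2×log₁₀(132.97/75.3)]
    = 1.2037 × [0.025498 + 0.049392] = 0.09015 m

S_c ≈ 90.1 mm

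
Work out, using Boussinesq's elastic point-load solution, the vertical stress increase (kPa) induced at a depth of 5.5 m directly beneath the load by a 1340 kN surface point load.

Boussinesq vertical stress below a point load on an elastic half-space:
Δσ_z = 3P/(2πz²) · [1 + (r/z)²]^(−5/2)
r/z = 0/5.5 = 0; [1+(r/z)²]^(−5/2) = 1.
Δσ_z = 3×1340/(2π×5.5²) × 1 = 21.151 × 1 = 21.15 kPa

Δσ_z ≈ 21.2 kPa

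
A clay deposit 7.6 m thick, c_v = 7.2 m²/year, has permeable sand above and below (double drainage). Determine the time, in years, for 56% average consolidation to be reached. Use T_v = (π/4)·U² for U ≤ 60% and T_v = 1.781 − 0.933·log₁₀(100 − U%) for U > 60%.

t ≈ 0.494 years

Drainage path length: H_d = H/2 = 3.8 m (double drainage).
U ≤ 60%: T_v = (π/4)·U² = (π/4)×0.56² = 0.2463.
t = T_v·H_d²/c_v = 0.2463×3.8²/7.2 = 0.494 years.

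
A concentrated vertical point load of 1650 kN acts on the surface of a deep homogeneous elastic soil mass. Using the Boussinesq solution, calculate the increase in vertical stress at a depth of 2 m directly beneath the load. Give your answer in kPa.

Boussinesq vertical stress below a point load on an elastic half-space:
Δσ_z = 3P/(2πz²) · [1 + (r/z)²]^(−5/2)
r/z = 0/2 = 0; [1+(r/z)²]^(−5/2) = 1.
Δσ_z = 3×1650/(2π×2²) × 1 = 196.95 × 1 = 196.9 kPa

Δσ_z ≈ 197 kPa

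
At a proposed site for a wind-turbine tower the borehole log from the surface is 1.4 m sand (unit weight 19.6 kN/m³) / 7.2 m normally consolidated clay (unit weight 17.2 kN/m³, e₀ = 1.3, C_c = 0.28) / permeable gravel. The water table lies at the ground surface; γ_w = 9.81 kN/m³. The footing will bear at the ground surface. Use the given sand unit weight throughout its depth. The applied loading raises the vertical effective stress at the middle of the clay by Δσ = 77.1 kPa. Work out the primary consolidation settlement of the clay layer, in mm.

Mid-depth of clay below the ground surface: z = 1.4 + 7.2/2 = 5 m.
Total vertical stress at mid-clay: σ_v = 19.6×1.4 + 17.2×3.6 = 89.36 kPa.
Pore pressure: u = 9.81×(5 − 0) = 49.05 kPa.
Initial effective stress: σ'_0 = σ_v − u = 89.36 − 49.05 = 40.31 kPa.
Final effective stress: σ'_f = σ'_0 + Δσ = 40.31 + 77.1 = 117.41 kPa.
Normally consolidated clay, so the full stress increment lies on the virgin compression line:
S_c = C_c·H/(1+e₀)·log₁₀(σ'_f/σ'_0) = 0.28×7.2/(1+1.3)×log₁₀(117.41/40.31)
    = 0.87652 × 0.46429 = 0.407 m

S_c ≈ 407 mm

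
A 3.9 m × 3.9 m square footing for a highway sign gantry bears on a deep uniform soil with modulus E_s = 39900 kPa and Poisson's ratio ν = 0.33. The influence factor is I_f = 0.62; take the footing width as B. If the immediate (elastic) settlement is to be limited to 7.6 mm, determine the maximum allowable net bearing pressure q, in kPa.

q ≈ 141 kPa

S_e = q·B·(1−ν²)/E_s · I_f  ⇒  q = S_e·E_s / (B·(1−ν²)·I_f).
q = 0.0076 × 39900 / (3.9 × 0.8911 × 0.62) = 140.7 kPa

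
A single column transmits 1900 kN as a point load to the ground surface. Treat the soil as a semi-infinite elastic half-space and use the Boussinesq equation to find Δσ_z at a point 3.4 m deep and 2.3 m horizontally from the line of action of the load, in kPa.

Δσ_z ≈ 30.6 kPa

Boussinesq vertical stress below a point load on an elastic half-space:
Δσ_z = 3P/(2πz²) · [1 + (r/z)²]^(−5/2)
r/z = 2.3/3.4 = 0.67647; [1+(r/z)²]^(−5/2) = 0.38985.
Δσ_z = 3×1900/(2π×3.4²) × 0.38985 = 78.476 × 0.38985 = 30.59 kPa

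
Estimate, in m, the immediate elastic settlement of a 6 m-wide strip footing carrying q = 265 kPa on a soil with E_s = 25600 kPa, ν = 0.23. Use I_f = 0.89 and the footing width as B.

Immediate (elastic) settlement: S_e = q·B·(1−ν²)/E_s · I_f.
S_e = 265 × 6 × (1 − 0.23²) / 25600 × 0.89
    = 265 × 6 × 0.9471 / 25600 × 0.89
    = 0.05235 m

S_e ≈ 0.0524 m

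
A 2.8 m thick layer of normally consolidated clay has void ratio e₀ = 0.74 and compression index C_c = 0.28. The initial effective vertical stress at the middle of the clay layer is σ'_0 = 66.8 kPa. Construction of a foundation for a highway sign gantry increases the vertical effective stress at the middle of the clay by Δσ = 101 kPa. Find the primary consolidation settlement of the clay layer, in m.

Final effective stress: σ'_f = σ'_0 + Δσ = 66.8 + 101 = 167.8 kPa.
Normally consolidated clay, so the full stress increment lies on the virgin compression line:
S_c = C_c·H/(1+e₀)·log₁₀(σ'_f/σ'_0) = 0.28×2.8/(1+0.74)×log₁₀(167.8/66.8)
    = 0.45057 × 0.40002 = 0.1802 m

S_c ≈ 0.18 m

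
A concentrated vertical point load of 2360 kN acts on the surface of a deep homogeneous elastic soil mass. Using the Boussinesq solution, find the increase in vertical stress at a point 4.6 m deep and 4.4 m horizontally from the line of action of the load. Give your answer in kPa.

Δσ_z ≈ 10.5 kPa

Boussinesq vertical stress below a point load on an elastic half-space:
Δσ_z = 3P/(2πz²) · [1 + (r/z)²]^(−5/2)
r/z = 4.4/4.6 = 0.95652; [1+(r/z)²]^(−5/2) = 0.19707.
Δσ_z = 3×2360/(2π×4.6²) × 0.19707 = 53.252 × 0.19707 = 10.49 kPa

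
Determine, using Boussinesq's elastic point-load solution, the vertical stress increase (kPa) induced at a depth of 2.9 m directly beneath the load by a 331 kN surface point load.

Δσ_z ≈ 18.8 kPa

Boussinesq vertical stress below a point load on an elastic half-space:
Δσ_z = 3P/(2πz²) · [1 + (r/z)²]^(−5/2)
r/z = 0/2.9 = 0; [1+(r/z)²]^(−5/2) = 1.
Δσ_z = 3×331/(2π×2.9²) × 1 = 18.792 × 1 = 18.79 kPa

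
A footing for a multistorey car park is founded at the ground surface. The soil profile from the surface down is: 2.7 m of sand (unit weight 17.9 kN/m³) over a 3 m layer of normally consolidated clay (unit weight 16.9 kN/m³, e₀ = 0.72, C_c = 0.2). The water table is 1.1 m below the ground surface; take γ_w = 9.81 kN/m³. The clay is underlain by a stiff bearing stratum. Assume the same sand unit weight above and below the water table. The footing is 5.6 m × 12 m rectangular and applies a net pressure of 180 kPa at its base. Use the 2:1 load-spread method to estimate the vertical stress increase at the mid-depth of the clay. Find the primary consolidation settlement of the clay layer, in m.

S_c ≈ 0.154 m

Mid-depth of clay below the ground surface: z = 2.7 + 3/2 = 4.2 m.
Total vertical stress at mid-clay: σ_v = 17.9×2.7 + 16.9×1.5 = 73.68 kPa.
Pore pressure: u = 9.81×(4.2 − 1.1) = 30.411 kPa.
Initial effective stress: σ'_0 = σ_v − u = 73.68 − 30.411 = 43.269 kPa.
Stress increase at mid-clay by the 2:1 spreading method:
Δσ = qBL/((B+z)(L+z)) = 180×5.6×12/((5.6+4.2)(12+4.2)) = 76.19 kPa
Final effective stress: σ'_f = σ'_0 + Δσ = 43.269 + 76.19 = 119.46 kPa.
Normally consolidated clay, so the full stress increment lies on the virgin compression line:
S_c = C_c·H/(1+e₀)·log₁₀(σ'_f/σ'_0) = 0.2×3/(1+0.72)×log₁₀(119.46/43.269)
    = 0.34884 × 0.44105 = 0.1539 m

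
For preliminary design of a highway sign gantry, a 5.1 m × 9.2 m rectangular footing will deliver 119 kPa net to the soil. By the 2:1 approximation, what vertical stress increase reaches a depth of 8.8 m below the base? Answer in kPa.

Δσ_z ≈ 22.3 kPa

By the 2:1 method the load spreads at 1 horizontal : 2 vertical, so at depth z the loaded area has grown by z in each plan dimension:
Δσ = qBL/((B+z)(L+z)) = 119×5.1×9.2/((5.1+8.8)(9.2+8.8)) = 22.316 kPa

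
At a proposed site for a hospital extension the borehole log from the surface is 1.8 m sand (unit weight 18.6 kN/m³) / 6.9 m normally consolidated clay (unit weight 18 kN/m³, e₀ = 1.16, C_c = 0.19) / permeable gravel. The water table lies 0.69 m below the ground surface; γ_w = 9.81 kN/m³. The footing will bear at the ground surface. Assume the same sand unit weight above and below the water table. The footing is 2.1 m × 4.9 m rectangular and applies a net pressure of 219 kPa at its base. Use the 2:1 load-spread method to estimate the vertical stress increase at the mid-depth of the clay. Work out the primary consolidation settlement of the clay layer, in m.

Mid-depth of clay below the ground surface: z = 1.8 + 6.9/2 = 5.25 m.
Total vertical stress at mid-clay: σ_v = 18.6×1.8 + 18×3.45 = 95.58 kPa.
Pore pressure: u = 9.81×(5.25 − 0.69) = 44.734 kPa.
Initial effective stress: σ'_0 = σ_v − u = 95.58 − 44.734 = 50.846 kPa.
Stress increase at mid-clay by the 2:1 spreading method:
Δσ = qBL/((B+z)(L+z)) = 219×2.1×4.9/((2.1+5.25)(4.9+5.25)) = 30.207 kPa
Final effective stress: σ'_f = σ'_0 + Δσ = 50.846 + 30.207 = 81.053 kPa.
Normally consolidated clay, so the full stress increment lies on the virgin compression line:
S_c = C_c·H/(1+e₀)·log₁₀(σ'_f/σ'_0) = 0.19×6.9/(1+1.16)×log₁₀(81.053/50.846)
    = 0.60694 × 0.20251 = 0.1229 m

S_c ≈ 0.123 m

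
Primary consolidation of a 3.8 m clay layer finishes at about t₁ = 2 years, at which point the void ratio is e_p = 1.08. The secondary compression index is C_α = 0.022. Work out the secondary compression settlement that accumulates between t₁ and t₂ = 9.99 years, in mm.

Secondary compression: S_s = C_α·H/(1+e_p)·log₁₀(t₂/t₁)
S_s = 0.022×3.8/(1+1.08)×log₁₀(9.99/2)
    = 0.04019 × 0.6985 = 0.02808 m

S_s ≈ 28.1 mm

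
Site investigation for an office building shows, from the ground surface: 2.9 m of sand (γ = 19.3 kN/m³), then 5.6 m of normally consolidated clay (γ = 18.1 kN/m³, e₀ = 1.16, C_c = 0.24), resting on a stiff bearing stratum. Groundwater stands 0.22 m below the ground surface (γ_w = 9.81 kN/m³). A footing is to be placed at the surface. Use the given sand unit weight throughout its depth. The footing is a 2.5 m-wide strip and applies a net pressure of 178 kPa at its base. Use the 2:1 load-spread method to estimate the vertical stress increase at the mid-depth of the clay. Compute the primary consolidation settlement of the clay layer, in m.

S_c ≈ 0.191 m

Mid-depth of clay below the ground surface: z = 2.9 + 5.6/2 = 5.7 m.
Total vertical stress at mid-clay: σ_v = 19.3×2.9 + 18.1×2.8 = 106.65 kPa.
Pore pressure: u = 9.81×(5.7 − 0.22) = 53.759 kPa.
Initial effective stress: σ'_0 = σ_v − u = 106.65 − 53.759 = 52.891 kPa.
Stress increase at mid-clay by the 2:1 spreading method:
Δσ = qB/(B+z) = 178×2.5/(2.5+5.7) = 54.268 kPa
Final effective stress: σ'_f = σ'_0 + Δσ = 52.891 + 54.268 = 107.16 kPa.
Normally consolidated clay, so the full stress increment lies on the virgin compression line:
S_c = C_c·H/(1+e₀)·log₁₀(σ'_f/σ'_0) = 0.24×5.6/(1+1.16)×log₁₀(107.16/52.891)
    = 0.62222 × 0.30665 = 0.1908 m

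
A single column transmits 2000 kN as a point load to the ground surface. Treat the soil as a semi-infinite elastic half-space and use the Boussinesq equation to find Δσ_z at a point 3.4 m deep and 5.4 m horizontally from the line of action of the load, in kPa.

Boussinesq vertical stress below a point load on an elastic half-space:
Δσ_z = 3P/(2πz²) · [1 + (r/z)²]^(−5/2)
r/z = 5.4/3.4 = 1.5882; [1+(r/z)²]^(−5/2) = 0.042941.
Δσ_z = 3×2000/(2π×3.4²) × 0.042941 = 82.606 × 0.042941 = 3.547 kPa

Δσ_z ≈ 3.55 kPa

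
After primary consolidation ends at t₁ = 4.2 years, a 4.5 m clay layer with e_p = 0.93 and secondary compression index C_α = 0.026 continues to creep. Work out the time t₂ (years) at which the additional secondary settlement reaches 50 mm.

S_s = C_α·H/(1+e_p)·log₁₀(t₂/t₁) ⇒ log₁₀(t₂/t₁) = S_s·(1+e_p)/(C_α·H).
log₁₀(t₂/t₁) = 0.05 × (1+0.93) / (0.026×4.5) = 0.8248
t₂ = t₁ × 10^0.8248 = 4.2 × 6.68 = 28.06 years

t₂ ≈ 28.1 years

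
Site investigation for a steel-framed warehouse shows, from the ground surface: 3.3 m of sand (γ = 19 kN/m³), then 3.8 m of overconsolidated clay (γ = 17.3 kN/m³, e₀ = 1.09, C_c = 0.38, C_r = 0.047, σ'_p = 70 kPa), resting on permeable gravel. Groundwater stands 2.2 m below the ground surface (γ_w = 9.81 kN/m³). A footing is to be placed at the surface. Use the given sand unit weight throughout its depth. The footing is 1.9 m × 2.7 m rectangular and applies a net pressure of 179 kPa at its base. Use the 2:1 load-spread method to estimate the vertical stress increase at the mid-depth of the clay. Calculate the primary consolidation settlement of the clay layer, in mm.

Mid-depth of clay below the ground surface: z = 3.3 + 3.8/2 = 5.2 m.
Total vertical stress at mid-clay: σ_v = 19×3.3 + 17.3×1.9 = 95.57 kPa.
Pore pressure: u = 9.81×(5.2 − 2.2) = 29.43 kPa.
Initial effective stress: σ'_0 = σ_v − u = 95.57 − 29.43 = 66.14 kPa.
Stress increase at mid-clay by the 2:1 spreading method:
Δσ = qBL/((B+z)(L+z)) = 179×1.9×2.7/((1.9+5.2)(2.7+5.2)) = 16.371 kPa
Final effective stress: σ'_f = 66.14 + 16.371 = 82.511 kPa.
σ'_f = 82.511 > σ'_p = 70 kPa, so the stress path crosses the preconsolidation pressure — recompression up to σ'_p, then virgin compression beyond:
S_c = H/(1+e₀)·[C_r·log₁₀(σ'_p/σ'_0) + C_c·log₁₀(σ'_f/σ'_p)]
    = 3.8/2.09 × [0.047×log₁₀(70/66.14) + 0.38×log₁₀(82.511/70)]
    = 1.8182 × [0.0011578 + 0.027137] = 0.05145 m

S_c ≈ 51.4 mm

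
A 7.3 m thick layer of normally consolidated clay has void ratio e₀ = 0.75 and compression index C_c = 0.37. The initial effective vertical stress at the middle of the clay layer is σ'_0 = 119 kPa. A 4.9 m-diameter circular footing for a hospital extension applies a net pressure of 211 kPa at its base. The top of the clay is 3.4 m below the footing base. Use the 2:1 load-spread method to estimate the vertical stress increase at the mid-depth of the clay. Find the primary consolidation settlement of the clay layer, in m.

S_c ≈ 0.175 m

Mid-depth of clay below the footing base: z = 3.4 + 7.3/2 = 7.05 m.
Stress increase at mid-clay by the 2:1 spreading method:
Δσ ≈ qD²/(D+z)² = 211×4.9²/(4.9+7.05)² = 35.476 kPa
Final effective stress: σ'_f = σ'_0 + Δσ = 119 + 35.476 = 154.48 kPa.
Normally consolidated clay, so the full stress increment lies on the virgin compression line:
S_c = C_c·H/(1+e₀)·log₁₀(σ'_f/σ'_0) = 0.37×7.3/(1+0.75)×log₁₀(154.48/119)
    = 1.5434 × 0.11333 = 0.1749 m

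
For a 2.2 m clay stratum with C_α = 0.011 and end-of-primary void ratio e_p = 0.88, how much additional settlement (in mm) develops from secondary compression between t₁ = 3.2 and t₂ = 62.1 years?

S_s ≈ 16.6 mm

Secondary compression: S_s = C_α·H/(1+e_p)·log₁₀(t₂/t₁)
S_s = 0.011×2.2/(1+0.88)×log₁₀(62.1/3.2)
    = 0.01287 × 1.288 = 0.01658 m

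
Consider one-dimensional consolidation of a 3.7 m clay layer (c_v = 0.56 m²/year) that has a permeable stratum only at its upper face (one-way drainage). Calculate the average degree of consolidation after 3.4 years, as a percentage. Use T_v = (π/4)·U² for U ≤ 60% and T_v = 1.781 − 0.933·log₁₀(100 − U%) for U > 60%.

U ≈ 42.1 %

Drainage path length: H_d = H = 3.7 m (single drainage).
T_v = c_v·t/H_d² = 0.56×3.4/3.7² = 0.13908.
T_v = 0.13908 corresponds to the U ≤ 60% branch:
U = √(4T_v/π) = 0.4208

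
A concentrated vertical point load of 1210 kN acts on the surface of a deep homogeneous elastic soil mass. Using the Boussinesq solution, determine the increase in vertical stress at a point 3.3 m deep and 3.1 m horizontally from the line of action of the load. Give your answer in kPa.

Boussinesq vertical stress below a point load on an elastic half-space:
Δσ_z = 3P/(2πz²) · [1 + (r/z)²]^(−5/2)
r/z = 3.1/3.3 = 0.93939; [1+(r/z)²]^(−5/2) = 0.20568.
Δσ_z = 3×1210/(2π×3.3²) × 0.20568 = 53.052 × 0.20568 = 10.91 kPa

Δσ_z ≈ 10.9 kPa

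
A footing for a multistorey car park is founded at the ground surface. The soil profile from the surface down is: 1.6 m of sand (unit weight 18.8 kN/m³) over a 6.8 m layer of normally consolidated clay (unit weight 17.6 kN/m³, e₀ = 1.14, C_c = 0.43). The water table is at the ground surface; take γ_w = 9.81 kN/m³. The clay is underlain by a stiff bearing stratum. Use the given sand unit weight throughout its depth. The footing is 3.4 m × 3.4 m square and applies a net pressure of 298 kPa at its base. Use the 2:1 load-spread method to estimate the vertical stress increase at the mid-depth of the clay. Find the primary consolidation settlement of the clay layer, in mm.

S_c ≈ 466 mm

Mid-depth of clay below the ground surface: z = 1.6 + 6.8/2 = 5 m.
Total vertical stress at mid-clay: σ_v = 18.8×1.6 + 17.6×3.4 = 89.92 kPa.
Pore pressure: u = 9.81×(5 − 0) = 49.05 kPa.
Initial effective stress: σ'_0 = σ_v − u = 89.92 − 49.05 = 40.87 kPa.
Stress increase at mid-clay by the 2:1 spreading method:
Δσ = qBL/((B+z)(L+z)) = 298×3.4×3.4/((3.4+5)(3.4+5)) = 48.822 kPa
Final effective stress: σ'_f = σ'_0 + Δσ = 40.87 + 48.822 = 89.692 kPa.
Normally consolidated clay, so the full stress increment lies on the virgin compression line:
S_c = C_c·H/(1+e₀)·log₁₀(σ'_f/σ'_0) = 0.43×6.8/(1+1.14)×log₁₀(89.692/40.87)
    = 1.3664 × 0.34135 = 0.4664 m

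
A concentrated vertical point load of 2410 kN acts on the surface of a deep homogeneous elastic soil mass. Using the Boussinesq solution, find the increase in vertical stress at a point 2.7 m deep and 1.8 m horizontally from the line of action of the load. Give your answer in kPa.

Δσ_z ≈ 62.9 kPa

Boussinesq vertical stress below a point load on an elastic half-space:
Δσ_z = 3P/(2πz²) · [1 + (r/z)²]^(−5/2)
r/z = 1.8/2.7 = 0.66667; [1+(r/z)²]^(−5/2) = 0.39879.
Δσ_z = 3×2410/(2π×2.7²) × 0.39879 = 157.85 × 0.39879 = 62.95 kPa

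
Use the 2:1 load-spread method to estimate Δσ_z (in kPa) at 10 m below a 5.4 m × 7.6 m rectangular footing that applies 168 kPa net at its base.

Δσ_z ≈ 25.4 kPa

By the 2:1 method the load spreads at 1 horizontal : 2 vertical, so at depth z the loaded area has grown by z in each plan dimension:
Δσ = qBL/((B+z)(L+z)) = 168×5.4×7.6/((5.4+10)(7.6+10)) = 25.438 kPa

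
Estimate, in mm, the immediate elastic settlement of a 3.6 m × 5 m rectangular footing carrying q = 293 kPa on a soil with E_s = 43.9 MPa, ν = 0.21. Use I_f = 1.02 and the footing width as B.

S_e ≈ 23.4 mm

Immediate (elastic) settlement: S_e = q·B·(1−ν²)/E_s · I_f.
E_s = 43.9 MPa = 43900 kPa.
S_e = 293 × 3.6 × (1 − 0.21²) / 43900 × 1.02
    = 293 × 3.6 × 0.9559 / 43900 × 1.02
    = 0.02343 m = 23.43 mm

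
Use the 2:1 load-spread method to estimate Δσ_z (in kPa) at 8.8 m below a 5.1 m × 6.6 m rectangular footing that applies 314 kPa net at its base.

By the 2:1 method the load spreads at 1 horizontal : 2 vertical, so at depth z the loaded area has grown by z in each plan dimension:
Δσ = qBL/((B+z)(L+z)) = 314×5.1×6.6/((5.1+8.8)(6.6+8.8)) = 49.375 kPa

Δσ_z ≈ 49.4 kPa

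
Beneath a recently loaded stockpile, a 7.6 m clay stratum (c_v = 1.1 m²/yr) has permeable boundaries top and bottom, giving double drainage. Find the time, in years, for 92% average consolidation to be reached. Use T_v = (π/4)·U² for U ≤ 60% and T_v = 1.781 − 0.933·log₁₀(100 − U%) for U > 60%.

t ≈ 12.3 years

Drainage path length: H_d = H/2 = 3.8 m (double drainage).
U > 60%: T_v = 1.781 − 0.933·log₁₀(100 − 92) = 0.93842.
t = T_v·H_d²/c_v = 0.93842×3.8²/1.1 = 12.32 years.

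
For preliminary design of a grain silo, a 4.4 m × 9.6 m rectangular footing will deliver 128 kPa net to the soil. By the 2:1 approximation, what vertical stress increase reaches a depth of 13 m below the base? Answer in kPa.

Δσ_z ≈ 13.7 kPa

By the 2:1 method the load spreads at 1 horizontal : 2 vertical, so at depth z the loaded area has grown by z in each plan dimension:
Δσ = qBL/((B+z)(L+z)) = 128×4.4×9.6/((4.4+13)(9.6+13)) = 13.749 kPa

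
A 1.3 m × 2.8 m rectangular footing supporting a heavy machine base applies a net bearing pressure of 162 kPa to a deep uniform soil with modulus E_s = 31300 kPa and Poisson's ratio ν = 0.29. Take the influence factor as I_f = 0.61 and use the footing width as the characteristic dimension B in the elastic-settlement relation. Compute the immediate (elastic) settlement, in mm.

Immediate (elastic) settlement: S_e = q·B·(1−ν²)/E_s · I_f.
S_e = 162 × 1.3 × (1 − 0.29²) / 31300 × 0.61
    = 162 × 1.3 × 0.9159 / 31300 × 0.61
    = 0.003759 m = 3.759 mm

S_e ≈ 3.76 mm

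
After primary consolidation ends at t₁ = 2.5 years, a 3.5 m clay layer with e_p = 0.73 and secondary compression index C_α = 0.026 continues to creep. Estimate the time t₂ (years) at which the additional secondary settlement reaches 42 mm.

t₂ ≈ 15.7 years

S_s = C_α·H/(1+e_p)·log₁₀(t₂/t₁) ⇒ log₁₀(t₂/t₁) = S_s·(1+e_p)/(C_α·H).
log₁₀(t₂/t₁) = 0.042 × (1+0.73) / (0.026×3.5) = 0.7985
t₂ = t₁ × 10^0.7985 = 2.5 × 6.287 = 15.72 years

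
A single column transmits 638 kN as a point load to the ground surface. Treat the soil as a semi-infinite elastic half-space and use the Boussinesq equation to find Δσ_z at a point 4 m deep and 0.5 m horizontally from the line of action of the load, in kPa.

Boussinesq vertical stress below a point load on an elastic half-space:
Δσ_z = 3P/(2πz²) · [1 + (r/z)²]^(−5/2)
r/z = 0.5/4 = 0.125; [1+(r/z)²]^(−5/2) = 0.96198.
Δσ_z = 3×638/(2π×4²) × 0.96198 = 19.039 × 0.96198 = 18.32 kPa

Δσ_z ≈ 18.3 kPa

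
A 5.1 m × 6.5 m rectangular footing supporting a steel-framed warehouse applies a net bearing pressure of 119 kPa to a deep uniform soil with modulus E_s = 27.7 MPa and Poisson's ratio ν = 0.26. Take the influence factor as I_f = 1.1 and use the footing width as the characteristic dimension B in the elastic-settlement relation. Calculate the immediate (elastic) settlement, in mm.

S_e ≈ 22.5 mm

Immediate (elastic) settlement: S_e = q·B·(1−ν²)/E_s · I_f.
E_s = 27.7 MPa = 27700 kPa.
S_e = 119 × 5.1 × (1 − 0.26²) / 27700 × 1.1
    = 119 × 5.1 × 0.9324 / 27700 × 1.1
    = 0.02247 m = 22.47 mm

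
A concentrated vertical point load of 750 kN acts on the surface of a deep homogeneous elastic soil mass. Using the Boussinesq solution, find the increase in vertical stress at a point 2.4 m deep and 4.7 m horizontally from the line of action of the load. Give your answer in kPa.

Boussinesq vertical stress below a point load on an elastic half-space:
Δσ_z = 3P/(2πz²) · [1 + (r/z)²]^(−5/2)
r/z = 4.7/2.4 = 1.9583; [1+(r/z)²]^(−5/2) = 0.019453.
Δσ_z = 3×750/(2π×2.4²) × 0.019453 = 62.17 × 0.019453 = 1.209 kPa

Δσ_z ≈ 1.21 kPa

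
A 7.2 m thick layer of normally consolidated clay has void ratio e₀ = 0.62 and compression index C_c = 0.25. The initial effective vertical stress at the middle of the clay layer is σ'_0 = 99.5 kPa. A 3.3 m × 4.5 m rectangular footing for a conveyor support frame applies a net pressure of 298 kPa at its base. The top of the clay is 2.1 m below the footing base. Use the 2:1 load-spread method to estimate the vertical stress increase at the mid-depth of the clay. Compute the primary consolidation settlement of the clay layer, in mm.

S_c ≈ 191 mm

Mid-depth of clay below the footing base: z = 2.1 + 7.2/2 = 5.7 m.
Stress increase at mid-clay by the 2:1 spreading method:
Δσ = qBL/((B+z)(L+z)) = 298×3.3×4.5/((3.3+5.7)(4.5+5.7)) = 48.206 kPa
Final effective stress: σ'_f = σ'_0 + Δσ = 99.5 + 48.206 = 147.71 kPa.
Normally consolidated clay, so the full stress increment lies on the virgin compression line:
S_c = C_c·H/(1+e₀)·log₁₀(σ'_f/σ'_0) = 0.25×7.2/(1+0.62)×log₁₀(147.71/99.5)
    = 1.1111 × 0.17159 = 0.1907 m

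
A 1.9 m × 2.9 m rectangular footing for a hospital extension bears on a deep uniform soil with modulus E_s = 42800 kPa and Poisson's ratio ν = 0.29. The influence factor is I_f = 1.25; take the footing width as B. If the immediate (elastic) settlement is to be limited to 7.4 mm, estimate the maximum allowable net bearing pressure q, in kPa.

S_e = q·B·(1−ν²)/E_s · I_f  ⇒  q = S_e·E_s / (B·(1−ν²)·I_f).
q = 0.0074 × 42800 / (1.9 × 0.9159 × 1.25) = 145.6 kPa

q ≈ 146 kPa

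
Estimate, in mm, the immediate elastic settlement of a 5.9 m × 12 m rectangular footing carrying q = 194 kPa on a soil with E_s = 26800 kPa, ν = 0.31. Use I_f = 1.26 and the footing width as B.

Immediate (elastic) settlement: S_e = q·B·(1−ν²)/E_s · I_f.
S_e = 194 × 5.9 × (1 − 0.31²) / 26800 × 1.26
    = 194 × 5.9 × 0.9039 / 26800 × 1.26
    = 0.04864 m = 48.64 mm

S_e ≈ 48.6 mm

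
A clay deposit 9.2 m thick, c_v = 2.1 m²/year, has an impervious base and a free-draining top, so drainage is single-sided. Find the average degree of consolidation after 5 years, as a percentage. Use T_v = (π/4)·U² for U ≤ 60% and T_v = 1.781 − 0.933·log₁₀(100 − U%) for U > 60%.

Drainage path length: H_d = H = 9.2 m (single drainage).
T_v = c_v·t/H_d² = 2.1×5/9.2² = 0.12405.
T_v = 0.12405 corresponds to the U ≤ 60% branch:
U = √(4T_v/π) = 0.3974

U ≈ 39.7 %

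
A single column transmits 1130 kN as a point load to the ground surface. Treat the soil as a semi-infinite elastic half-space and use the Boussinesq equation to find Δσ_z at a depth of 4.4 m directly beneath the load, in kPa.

Δσ_z ≈ 27.9 kPa

Boussinesq vertical stress below a point load on an elastic half-space:
Δσ_z = 3P/(2πz²) · [1 + (r/z)²]^(−5/2)
r/z = 0/4.4 = 0; [1+(r/z)²]^(−5/2) = 1.
Δσ_z = 3×1130/(2π×4.4²) × 1 = 27.869 × 1 = 27.87 kPa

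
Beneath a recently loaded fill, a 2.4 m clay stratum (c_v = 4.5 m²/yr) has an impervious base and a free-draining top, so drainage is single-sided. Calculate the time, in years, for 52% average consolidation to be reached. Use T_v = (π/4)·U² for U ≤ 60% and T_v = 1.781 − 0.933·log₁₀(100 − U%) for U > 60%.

t ≈ 0.272 years

Drainage path length: H_d = H = 2.4 m (single drainage).
U ≤ 60%: T_v = (π/4)·U² = (π/4)×0.52² = 0.21237.
t = T_v·H_d²/c_v = 0.21237×2.4²/4.5 = 0.2718 years.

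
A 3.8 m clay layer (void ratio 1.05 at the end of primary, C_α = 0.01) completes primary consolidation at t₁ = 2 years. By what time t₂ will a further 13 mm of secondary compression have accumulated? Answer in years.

S_s = C_α·H/(1+e_p)·log₁₀(t₂/t₁) ⇒ log₁₀(t₂/t₁) = S_s·(1+e_p)/(C_α·H).
log₁₀(t₂/t₁) = 0.013 × (1+1.05) / (0.01×3.8) = 0.7013
t₂ = t₁ × 10^0.7013 = 2 × 5.027 = 10.05 years

t₂ ≈ 10.1 years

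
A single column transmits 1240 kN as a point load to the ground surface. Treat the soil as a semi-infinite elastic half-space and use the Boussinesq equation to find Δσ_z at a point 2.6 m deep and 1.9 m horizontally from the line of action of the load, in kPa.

Boussinesq vertical stress below a point load on an elastic half-space:
Δσ_z = 3P/(2πz²) · [1 + (r/z)²]^(−5/2)
r/z = 1.9/2.6 = 0.73077; [1+(r/z)²]^(−5/2) = 0.3431.
Δσ_z = 3×1240/(2π×2.6²) × 0.3431 = 87.582 × 0.3431 = 30.05 kPa

Δσ_z ≈ 30 kPa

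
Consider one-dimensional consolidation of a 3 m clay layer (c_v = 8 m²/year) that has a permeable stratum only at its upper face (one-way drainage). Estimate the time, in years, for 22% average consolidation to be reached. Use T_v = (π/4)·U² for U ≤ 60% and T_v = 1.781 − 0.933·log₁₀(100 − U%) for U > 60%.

t ≈ 0.0428 years

Drainage path length: H_d = H = 3 m (single drainage).
U ≤ 60%: T_v = (π/4)·U² = (π/4)×0.22² = 0.038013.
t = T_v·H_d²/c_v = 0.038013×3²/8 = 0.04276 years.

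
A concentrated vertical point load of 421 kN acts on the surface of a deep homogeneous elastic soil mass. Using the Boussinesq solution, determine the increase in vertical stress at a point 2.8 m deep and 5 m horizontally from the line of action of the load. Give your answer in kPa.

Boussinesq vertical stress below a point load on an elastic half-space:
Δσ_z = 3P/(2πz²) · [1 + (r/z)²]^(−5/2)
r/z = 5/2.8 = 1.7857; [1+(r/z)²]^(−5/2) = 0.027847.
Δσ_z = 3×421/(2π×2.8²) × 0.027847 = 25.639 × 0.027847 = 0.714 kPa

Δσ_z ≈ 0.714 kPa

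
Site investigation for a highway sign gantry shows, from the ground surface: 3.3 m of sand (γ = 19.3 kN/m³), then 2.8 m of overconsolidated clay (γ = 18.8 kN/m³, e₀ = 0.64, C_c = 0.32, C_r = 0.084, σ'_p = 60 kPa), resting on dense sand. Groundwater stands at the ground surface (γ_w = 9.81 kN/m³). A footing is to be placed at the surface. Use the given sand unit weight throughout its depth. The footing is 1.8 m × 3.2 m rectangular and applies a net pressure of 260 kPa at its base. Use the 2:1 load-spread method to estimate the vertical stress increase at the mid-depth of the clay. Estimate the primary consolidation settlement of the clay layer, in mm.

Mid-depth of clay below the ground surface: z = 3.3 + 2.8/2 = 4.7 m.
Total vertical stress at mid-clay: σ_v = 19.3×3.3 + 18.8×1.4 = 90.01 kPa.
Pore pressure: u = 9.81×(4.7 − 0) = 46.107 kPa.
Initial effective stress: σ'_0 = σ_v − u = 90.01 − 46.107 = 43.903 kPa.
Stress increase at mid-clay by the 2:1 spreading method:
Δσ = qBL/((B+z)(L+z)) = 260×1.8×3.2/((1.8+4.7)(3.2+4.7)) = 29.165 kPa
Final effective stress: σ'_f = 43.903 + 29.165 = 73.068 kPa.
σ'_f = 73.068 > σ'_p = 60 kPa, so the stress path crosses the preconsolidation pressure — recompression up to σ'_p, then virgin compression beyond:
S_c = H/(1+e₀)·[C_r·log₁₀(σ'_p/σ'_0) + C_c·log₁₀(σ'_f/σ'_p)]
    = 2.8/1.64 × [0.084×log₁₀(60/43.903) + 0.32×log₁₀(73.068/60)]
    = 1.7073 × [0.011395 + 0.027384] = 0.06621 m

S_c ≈ 66.2 mm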